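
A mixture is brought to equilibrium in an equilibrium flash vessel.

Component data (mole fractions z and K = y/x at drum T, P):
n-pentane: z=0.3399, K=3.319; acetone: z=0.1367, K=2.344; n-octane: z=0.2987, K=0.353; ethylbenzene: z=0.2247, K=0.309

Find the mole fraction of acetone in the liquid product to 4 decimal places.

x_acetone = 0.0850

Rachford–Rice: g(β) = Σ zᵢ(Kᵢ−1)/(1+β(Kᵢ−1)) = 0.
g(0) = ΣzᵢKᵢ − 1 = 0.6234 and g(1) = 1 − Σzᵢ/Kᵢ = -0.7341, so a root lies in (0, 1).
Newton–Raphson from β = 0.5:
  β = 0.5000: g = -0.04802, g' = -1.0040 → β = 0.4522
Converged at β = 0.4522.
Compositions from xᵢ = zᵢ/(1+β(Kᵢ−1)), yᵢ = Kᵢxᵢ:
  n-pentane: x = 0.1659, y = 0.5507
  acetone: x = 0.0850, y = 0.1993
  n-octane: x = 0.4222, y = 0.1490
  ethylbenzene: x = 0.3268, y = 0.1010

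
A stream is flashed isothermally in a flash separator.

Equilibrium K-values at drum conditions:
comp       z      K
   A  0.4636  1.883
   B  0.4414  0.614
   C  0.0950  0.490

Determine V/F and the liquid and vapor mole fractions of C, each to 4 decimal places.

Material balance + equilibrium reduce to Σ zᵢ(Kᵢ−1)/(1+V/F(Kᵢ−1)) = 0.
g(0) = ΣzᵢKᵢ − 1 = 0.1905 and g(1) = 1 − Σzᵢ/Kᵢ = -0.1590, so a root lies in (0, 1).
Newton–Raphson from V/F = 0.35:
  V/F = 0.3500: g = 0.05674, g' = -0.3355 → V/F = 0.5191
  V/F = 0.5191: g = 0.00171, g' = -0.3185 → V/F = 0.5245
Converged at V/F = 0.5245.
Compositions from xᵢ = zᵢ/(1+V/F(Kᵢ−1)), yᵢ = Kᵢxᵢ:
  A: x = 0.3168, y = 0.5966
  B: x = 0.5535, y = 0.3398
  C: x = 0.1297, y = 0.0636

V/F = 0.5245, x_C = 0.1297, y_C = 0.0636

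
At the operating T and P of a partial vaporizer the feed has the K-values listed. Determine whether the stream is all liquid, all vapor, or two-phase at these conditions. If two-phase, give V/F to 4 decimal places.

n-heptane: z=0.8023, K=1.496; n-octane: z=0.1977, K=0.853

all vapor

ΣzᵢKᵢ = 1.3689; Σzᵢ/Kᵢ = 0.7681.
Since Σzᵢ/Kᵢ < 1 the mixture is above its dew point — single vapor phase.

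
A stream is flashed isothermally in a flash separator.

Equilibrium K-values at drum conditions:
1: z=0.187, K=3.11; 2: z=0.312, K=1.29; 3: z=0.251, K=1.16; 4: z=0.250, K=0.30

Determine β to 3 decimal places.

β = 0.574

Rachford–Rice: g(β) = Σ zᵢ(Kᵢ−1)/(1+β(Kᵢ−1)) = 0.
Check two-phase: ΣzᵢKᵢ = 1.350 > 1 and Σzᵢ/Kᵢ = 1.352 > 1, so g(0) = 0.350 > 0 and g(1) = -0.352 < 0.
Newton iteration, β⁰ = 0.67:
  β = 0.670: g = -0.0541, g' = -0.601 → β = 0.580
  β = 0.580: g = -0.0030, g' = -0.540 → β = 0.574
Converged at β = 0.574.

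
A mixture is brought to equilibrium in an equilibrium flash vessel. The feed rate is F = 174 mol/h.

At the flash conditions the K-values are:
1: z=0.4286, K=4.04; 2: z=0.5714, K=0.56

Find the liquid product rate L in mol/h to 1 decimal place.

Rachford–Rice: g(ψ) = Σ zᵢ(Kᵢ−1)/(1+ψ(Kᵢ−1)) = 0.
g(0) = ΣzᵢKᵢ − 1 = 1.0515 and g(1) = 1 − Σzᵢ/Kᵢ = -0.1264, so a root lies in (0, 1).
Newton–Raphson from ψ = 0.55:
  ψ = 0.5500: g = 0.15595, g' = -0.7473 → ψ = 0.7587
  ψ = 0.7587: g = 0.01667, g' = -0.6116 → ψ = 0.7859
  ψ = 0.7859: g = 0.00012, g' = -0.6033 → ψ = 0.7861
Converged at ψ = 0.7861.
Then V = ψ·F = 0.7861·174 = 136.8 mol/h and L = F − V = 37.2 mol/h.

L = 37.2 mol/h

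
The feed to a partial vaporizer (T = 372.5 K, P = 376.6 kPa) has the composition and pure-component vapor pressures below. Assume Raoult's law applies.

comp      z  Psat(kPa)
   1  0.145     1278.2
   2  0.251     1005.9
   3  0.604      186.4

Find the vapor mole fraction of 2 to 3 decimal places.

y_2 = 0.376

Raoult's law: Kᵢ = Pᵢˢᵃᵗ/P = Pᵢˢᵃᵗ/376.6.
  K_1 = 1278.2/376.6 = 3.39405, K_2 = 1005.9/376.6 = 2.67100, K_3 = 186.4/376.6 = 0.49495
Rachford–Rice: g(ψ) = Σ zᵢ(Kᵢ−1)/(1+ψ(Kᵢ−1)) = 0.
g(0) = ΣzᵢKᵢ − 1 = 0.462 and g(1) = 1 − Σzᵢ/Kᵢ = -0.357, so a root lies in (0, 1).
Iterate (Newton) starting at ψ = 0.45:
  ψ = 0.450: g = 0.0117, g' = -0.679 → ψ = 0.467
Converged at ψ = 0.467.
Compositions from xᵢ = zᵢ/(1+ψ(Kᵢ−1)), yᵢ = Kᵢxᵢ:
  1: x = 0.068, y = 0.232
  2: x = 0.141, y = 0.376
  3: x = 0.791, y = 0.391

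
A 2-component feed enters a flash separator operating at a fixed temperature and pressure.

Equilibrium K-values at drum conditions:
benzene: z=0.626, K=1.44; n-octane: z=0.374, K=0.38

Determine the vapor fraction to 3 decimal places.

ψ = 0.160

Material balance + equilibrium reduce to Σ zᵢ(Kᵢ−1)/(1+ψ(Kᵢ−1)) = 0.
Check two-phase: ΣzᵢKᵢ = 1.044 > 1 and Σzᵢ/Kᵢ = 1.419 > 1, so g(0) = 0.044 > 0 and g(1) = -0.419 < 0.
Binary case is linear: z₁(K₁−1)(1+ψ(K₂−1)) + z₂(K₂−1)(1+ψ(K₁−1)) = 0
⇒ ψ = [z₁(K₁−1)+z₂(K₂−1)] / [−(K₁−1)(K₂−1)] = 0.0436/0.2728 = 0.160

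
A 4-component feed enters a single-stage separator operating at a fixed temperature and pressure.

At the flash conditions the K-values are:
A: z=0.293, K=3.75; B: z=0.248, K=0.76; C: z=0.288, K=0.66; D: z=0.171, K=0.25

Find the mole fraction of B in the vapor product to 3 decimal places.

Rachford–Rice: g(ψ) = Σ zᵢ(Kᵢ−1)/(1+ψ(Kᵢ−1)) = 0.
Feasibility: ΣzᵢKᵢ = 1.520, Σzᵢ/Kᵢ = 1.525 — both > 1, two phases present.
Newton–Raphson from ψ = 0.5:
  ψ = 0.500: g = -0.0515, g' = -0.706 → ψ = 0.427
  ψ = 0.427: g = 0.0011, g' = -0.740 → ψ = 0.428
Converged at ψ = 0.428.
Compositions from xᵢ = zᵢ/(1+ψ(Kᵢ−1)), yᵢ = Kᵢxᵢ:
  A: x = 0.135, y = 0.504
  B: x = 0.276, y = 0.210
  C: x = 0.337, y = 0.222
  D: x = 0.252, y = 0.063

y_B = 0.210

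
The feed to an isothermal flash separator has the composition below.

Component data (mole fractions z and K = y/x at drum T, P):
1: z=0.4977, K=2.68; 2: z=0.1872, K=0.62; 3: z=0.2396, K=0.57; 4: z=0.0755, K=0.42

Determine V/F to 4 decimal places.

V/F = 0.8313

Material balance + equilibrium reduce to Σ zᵢ(Kᵢ−1)/(1+V/F(Kᵢ−1)) = 0.
g(0) = ΣzᵢKᵢ − 1 = 0.6182 and g(1) = 1 − Σzᵢ/Kᵢ = -0.0878, so a root lies in (0, 1).
Newton–Raphson from V/F = 0.69:
  V/F = 0.6900: g = 0.07133, g' = -0.5111 → V/F = 0.8295
  V/F = 0.8295: g = 0.00088, g' = -0.5042 → V/F = 0.8313
Converged at V/F = 0.8313.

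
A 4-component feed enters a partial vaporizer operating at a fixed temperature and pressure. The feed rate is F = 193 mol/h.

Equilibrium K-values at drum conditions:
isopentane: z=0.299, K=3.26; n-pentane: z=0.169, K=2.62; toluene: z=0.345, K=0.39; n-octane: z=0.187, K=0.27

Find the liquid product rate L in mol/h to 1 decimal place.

L = 106.1 mol/h

Iterate (Newton) starting at ψ = 0.5:
  ψ = 0.500: g = -0.0493, g' = -0.985 → ψ = 0.450
Converged at ψ = 0.450.
Then V = ψ·F = 0.4500·193 = 86.9 mol/h and L = F − V = 106.1 mol/h.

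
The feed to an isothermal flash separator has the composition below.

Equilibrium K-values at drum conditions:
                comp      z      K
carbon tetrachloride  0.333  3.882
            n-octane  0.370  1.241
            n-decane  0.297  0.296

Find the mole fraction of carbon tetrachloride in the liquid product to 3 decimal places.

Iterate (Newton) starting at ψ = 0.5:
  ψ = 0.500: g = 0.1501, g' = -0.832 → ψ = 0.680
Converged at ψ = 0.680.
Compositions from xᵢ = zᵢ/(1+ψ(Kᵢ−1)), yᵢ = Kᵢxᵢ:
  carbon tetrachloride: x = 0.113, y = 0.437
  n-octane: x = 0.318, y = 0.395
  n-decane: x = 0.570, y = 0.169

x_carbon tetrachloride = 0.113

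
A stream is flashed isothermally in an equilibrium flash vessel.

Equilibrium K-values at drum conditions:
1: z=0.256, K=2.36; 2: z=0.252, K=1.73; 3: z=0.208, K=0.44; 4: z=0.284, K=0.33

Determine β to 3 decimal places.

Newton–Raphson from β = 0.5:
  β = 0.500: g = -0.1059, g' = -0.654 → β = 0.338
  β = 0.338: g = -0.0036, g' = -0.621 → β = 0.332
Converged at β = 0.332.

β = 0.332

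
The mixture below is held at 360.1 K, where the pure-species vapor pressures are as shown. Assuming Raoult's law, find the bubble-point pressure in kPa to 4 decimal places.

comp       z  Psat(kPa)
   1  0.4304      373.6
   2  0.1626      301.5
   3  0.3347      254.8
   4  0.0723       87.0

Pbub = 301.3930 kPa

At the bubble point ψ → 0, so ΣzᵢKᵢ = 1 with Kᵢ = Pᵢˢᵃᵗ/P ⇒ P = ΣzᵢPᵢˢᵃᵗ.
P = 0.4304·373.6 + 0.1626·301.5 + 0.3347·254.8 + 0.0723·87.0 = 301.3930 kPa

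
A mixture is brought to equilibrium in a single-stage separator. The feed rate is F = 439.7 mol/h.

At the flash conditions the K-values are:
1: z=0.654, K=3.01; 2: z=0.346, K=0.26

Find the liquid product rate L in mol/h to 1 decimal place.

Binary case is linear: z₁(K₁−1)(1+ψ(K₂−1)) + z₂(K₂−1)(1+ψ(K₁−1)) = 0
⇒ ψ = [z₁(K₁−1)+z₂(K₂−1)] / [−(K₁−1)(K₂−1)] = 1.0585/1.4874 = 0.712
Then V = ψ·F = 0.7116·439.7 = 312.9 mol/h and L = F − V = 126.8 mol/h.

L = 126.8 mol/h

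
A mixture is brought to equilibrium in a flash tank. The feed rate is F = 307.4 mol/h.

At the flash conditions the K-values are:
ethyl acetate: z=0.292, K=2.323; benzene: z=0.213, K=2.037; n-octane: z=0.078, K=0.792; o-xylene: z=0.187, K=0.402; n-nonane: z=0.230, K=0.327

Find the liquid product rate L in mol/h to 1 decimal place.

Let ψ = V/F and solve Σ zᵢ(Kᵢ−1)/(1+ψ(Kᵢ−1)) = 0.
Feasibility: ΣzᵢKᵢ = 1.324, Σzᵢ/Kᵢ = 1.497 — both > 1, two phases present.
Newton–Raphson from ψ = 0.5:
  ψ = 0.500: g = -0.0330, g' = -0.661 → ψ = 0.450
Converged at ψ = 0.450.
Then V = ψ·F = 0.4497·307.4 = 138.2 mol/h and L = F − V = 169.2 mol/h.

L = 169.2 mol/h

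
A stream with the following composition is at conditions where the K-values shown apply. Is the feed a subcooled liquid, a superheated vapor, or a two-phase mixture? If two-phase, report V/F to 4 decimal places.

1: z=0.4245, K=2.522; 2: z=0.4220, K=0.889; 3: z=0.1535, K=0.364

two-phase, V/F = 0.8850

ΣzᵢKᵢ = 1.5016; Σzᵢ/Kᵢ = 1.0647.
Both exceed 1, so a two-phase solution exists.
Rachford–Rice: g(ψ) = Σ zᵢ(Kᵢ−1)/(1+ψ(Kᵢ−1)) = 0.
Newton–Raphson from ψ = 0.64:
  ψ = 0.6400: g = 0.11222, g' = -0.4350 → ψ = 0.8980
  ψ = 0.8980: g = -0.00668, g' = -0.5195 → ψ = 0.8851
  ψ = 0.8851: g = -0.00006, g' = -0.5099 → ψ = 0.8850
Converged at ψ = 0.8850.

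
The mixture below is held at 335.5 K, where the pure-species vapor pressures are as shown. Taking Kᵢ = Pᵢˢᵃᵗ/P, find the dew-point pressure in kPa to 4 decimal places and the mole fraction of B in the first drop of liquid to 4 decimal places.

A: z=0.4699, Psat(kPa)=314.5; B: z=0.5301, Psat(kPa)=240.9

Pdew = 270.6641 kPa, x_B = 0.5956

At the dew point ψ → 1, so Σzᵢ/Kᵢ = 1 with Kᵢ = Pᵢˢᵃᵗ/P ⇒ 1/P = Σzᵢ/Pᵢˢᵃᵗ.
1/P = 0.4699/314.5 + 0.5301/240.9 = 0.0036946 ⇒ P = 270.6641 kPa
xᵢ = zᵢP/Pᵢˢᵃᵗ ⇒ x_B = 0.5301·270.6641/240.9 = 0.5956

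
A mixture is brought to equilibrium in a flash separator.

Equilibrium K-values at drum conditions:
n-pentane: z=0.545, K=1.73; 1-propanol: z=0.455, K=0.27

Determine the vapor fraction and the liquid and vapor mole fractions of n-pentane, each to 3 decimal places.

Binary case is linear: z₁(K₁−1)(1+ψ(K₂−1)) + z₂(K₂−1)(1+ψ(K₁−1)) = 0
⇒ ψ = [z₁(K₁−1)+z₂(K₂−1)] / [−(K₁−1)(K₂−1)] = 0.0657/0.5329 = 0.123
Compositions from xᵢ = zᵢ/(1+ψ(Kᵢ−1)), yᵢ = Kᵢxᵢ:
  n-pentane: x = 0.500, y = 0.865
  1-propanol: x = 0.500, y = 0.135

ψ = 0.123, x_n-pentane = 0.500, y_n-pentane = 0.865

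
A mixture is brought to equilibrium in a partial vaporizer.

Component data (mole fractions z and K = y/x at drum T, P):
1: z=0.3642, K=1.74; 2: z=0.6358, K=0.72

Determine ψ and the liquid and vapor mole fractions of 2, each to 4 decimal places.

Rachford–Rice: g(ψ) = Σ zᵢ(Kᵢ−1)/(1+ψ(Kᵢ−1)) = 0.
Check two-phase: ΣzᵢKᵢ = 1.0915 > 1 and Σzᵢ/Kᵢ = 1.0924 > 1, so g(0) = 0.0915 > 0 and g(1) = -0.0924 < 0.
Binary case is linear: z₁(K₁−1)(1+ψ(K₂−1)) + z₂(K₂−1)(1+ψ(K₁−1)) = 0
⇒ ψ = [z₁(K₁−1)+z₂(K₂−1)] / [−(K₁−1)(K₂−1)] = 0.09148/0.20720 = 0.4415
Compositions from xᵢ = zᵢ/(1+ψ(Kᵢ−1)), yᵢ = Kᵢxᵢ:
  1: x = 0.2745, y = 0.4776
  2: x = 0.7255, y = 0.5224

ψ = 0.4415, x_2 = 0.7255, y_2 = 0.5224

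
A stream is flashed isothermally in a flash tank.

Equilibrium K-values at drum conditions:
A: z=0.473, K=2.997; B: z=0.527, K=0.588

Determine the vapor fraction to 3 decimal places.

ψ = 0.884

Binary case is linear: z₁(K₁−1)(1+ψ(K₂−1)) + z₂(K₂−1)(1+ψ(K₁−1)) = 0
⇒ ψ = [z₁(K₁−1)+z₂(K₂−1)] / [−(K₁−1)(K₂−1)] = 0.7275/0.8228 = 0.884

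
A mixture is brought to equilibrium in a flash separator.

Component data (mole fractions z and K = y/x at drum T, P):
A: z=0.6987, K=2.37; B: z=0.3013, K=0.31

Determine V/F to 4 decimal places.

Binary case is linear: z₁(K₁−1)(1+V/F(K₂−1)) + z₂(K₂−1)(1+V/F(K₁−1)) = 0
⇒ V/F = [z₁(K₁−1)+z₂(K₂−1)] / [−(K₁−1)(K₂−1)] = 0.74932/0.94530 = 0.7927

V/F = 0.7927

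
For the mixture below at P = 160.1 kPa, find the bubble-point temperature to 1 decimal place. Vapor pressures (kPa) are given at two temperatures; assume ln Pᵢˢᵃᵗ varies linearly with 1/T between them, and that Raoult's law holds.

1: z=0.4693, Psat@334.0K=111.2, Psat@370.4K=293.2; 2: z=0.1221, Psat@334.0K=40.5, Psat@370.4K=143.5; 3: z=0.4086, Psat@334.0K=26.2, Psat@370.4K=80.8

Bubble-point temperature: ΣzᵢPᵢˢᵃᵗ(T) = P. Interpolate ln Pᵢˢᵃᵗ = aᵢ + bᵢ/T.
  T = 334.0 K: ΣzᵢPᵢˢᵃᵗ = 67.84 kPa
  T = 370.4 K: ΣzᵢPᵢˢᵃᵗ = 188.13 kPa
  T = 352.2 K: ΣzᵢPᵢˢᵃᵗ = 115.86 kPa
  T = 361.3 K: ΣzᵢPᵢˢᵃᵗ = 148.51 kPa
  T = 365.9 K: ΣzᵢPᵢˢᵃᵗ = 167.60 kPa
  T = 363.6 K: ΣzᵢPᵢˢᵃᵗ = 157.82 kPa
Interpolating between 363.6 K and 365.9 K gives T ≈ 364.1 K.

T = 364.1 K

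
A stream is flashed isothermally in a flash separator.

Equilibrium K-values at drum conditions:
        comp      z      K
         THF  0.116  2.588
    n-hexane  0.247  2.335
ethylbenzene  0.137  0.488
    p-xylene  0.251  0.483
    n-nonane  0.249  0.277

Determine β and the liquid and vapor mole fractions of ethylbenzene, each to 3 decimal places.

Newton iteration, β⁰ = 0.5:
  β = 0.500: g = -0.2508, g' = -0.755 → β = 0.168
  β = 0.168: g = -0.0090, g' = -0.768 → β = 0.156
Converged at β = 0.156.
Compositions from xᵢ = zᵢ/(1+β(Kᵢ−1)), yᵢ = Kᵢxᵢ:
  THF: x = 0.093, y = 0.241
  n-hexane: x = 0.204, y = 0.477
  ethylbenzene: x = 0.149, y = 0.073
  p-xylene: x = 0.273, y = 0.132
  n-nonane: x = 0.281, y = 0.078

β = 0.156, x_ethylbenzene = 0.149, y_ethylbenzene = 0.073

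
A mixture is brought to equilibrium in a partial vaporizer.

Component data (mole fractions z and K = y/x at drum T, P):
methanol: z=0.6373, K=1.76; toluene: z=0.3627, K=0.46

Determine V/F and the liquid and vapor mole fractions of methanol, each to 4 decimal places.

V/F = 0.7029, x_methanol = 0.4154, y_methanol = 0.7311

Rachford–Rice: g(V/F) = Σ zᵢ(Kᵢ−1)/(1+V/F(Kᵢ−1)) = 0.
Feasibility: ΣzᵢKᵢ = 1.2885, Σzᵢ/Kᵢ = 1.1506 — both > 1, two phases present.
Newton iteration, V/F⁰ = 0.61:
  V/F = 0.6100: g = 0.03887, g' = -0.4070 → V/F = 0.7055
  V/F = 0.7055: g = -0.00110, g' = -0.4320 → V/F = 0.7030
Converged at V/F = 0.7029.
Compositions from xᵢ = zᵢ/(1+V/F(Kᵢ−1)), yᵢ = Kᵢxᵢ:
  methanol: x = 0.4154, y = 0.7311
  toluene: x = 0.5846, y = 0.2689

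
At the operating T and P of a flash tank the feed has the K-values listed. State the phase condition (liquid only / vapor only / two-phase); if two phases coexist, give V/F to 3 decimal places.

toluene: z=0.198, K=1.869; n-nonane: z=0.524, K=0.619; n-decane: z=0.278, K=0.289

ΣzᵢKᵢ = 0.775; Σzᵢ/Kᵢ = 1.914.
Since ΣzᵢKᵢ < 1 the mixture is below its bubble point — single liquid phase.

liquid only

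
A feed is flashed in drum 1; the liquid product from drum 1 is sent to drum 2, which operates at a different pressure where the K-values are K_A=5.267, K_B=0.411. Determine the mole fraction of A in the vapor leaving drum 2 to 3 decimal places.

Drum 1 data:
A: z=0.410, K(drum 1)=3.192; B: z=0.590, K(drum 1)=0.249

Drum 1:
Rachford–Rice: g(ψ₁) = Σ zᵢ(Kᵢ−1)/(1+ψ₁(Kᵢ−1)) = 0.
Feasibility: ΣzᵢKᵢ = 1.456, Σzᵢ/Kᵢ = 2.498 — both > 1, two phases present.
Binary case is linear: z₁(K₁−1)(1+ψ₁(K₂−1)) + z₂(K₂−1)(1+ψ₁(K₁−1)) = 0
⇒ ψ₁ = [z₁(K₁−1)+z₂(K₂−1)] / [−(K₁−1)(K₂−1)] = 0.4556/1.6462 = 0.277
Drum-1 compositions:
  A: x = 0.255, y = 0.815
  B: x = 0.745, y = 0.185
Drum-2 feed = drum-1 liquid: z₂ = (0.2552, 0.7448).
Drum 2:
Binary case is linear: z₁(K₁−1)(1+ψ₂(K₂−1)) + z₂(K₂−1)(1+ψ₂(K₁−1)) = 0
⇒ ψ₂ = [z₁(K₁−1)+z₂(K₂−1)] / [−(K₁−1)(K₂−1)] = 0.6502/2.5133 = 0.259
  A: x = 0.121, y = 0.639
  B: x = 0.879, y = 0.361

y_A (drum 2) = 0.639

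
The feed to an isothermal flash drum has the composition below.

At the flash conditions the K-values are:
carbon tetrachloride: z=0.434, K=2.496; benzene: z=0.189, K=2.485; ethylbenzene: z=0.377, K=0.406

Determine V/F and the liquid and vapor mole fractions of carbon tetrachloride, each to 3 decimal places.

Material balance + equilibrium reduce to Σ zᵢ(Kᵢ−1)/(1+V/F(Kᵢ−1)) = 0.
Check two-phase: ΣzᵢKᵢ = 1.706 > 1 and Σzᵢ/Kᵢ = 1.179 > 1, so g(0) = 0.706 > 0 and g(1) = -0.179 < 0.
Newton–Raphson from V/F = 0.59:
  V/F = 0.590: g = 0.1497, g' = -0.708 → V/F = 0.802
  V/F = 0.802: g = -0.0041, g' = -0.772 → V/F = 0.796
Converged at V/F = 0.796.
Compositions from xᵢ = zᵢ/(1+V/F(Kᵢ−1)), yᵢ = Kᵢxᵢ:
  carbon tetrachloride: x = 0.198, y = 0.494
  benzene: x = 0.087, y = 0.215
  ethylbenzene: x = 0.715, y = 0.290

V/F = 0.796, x_carbon tetrachloride = 0.198, y_carbon tetrachloride = 0.494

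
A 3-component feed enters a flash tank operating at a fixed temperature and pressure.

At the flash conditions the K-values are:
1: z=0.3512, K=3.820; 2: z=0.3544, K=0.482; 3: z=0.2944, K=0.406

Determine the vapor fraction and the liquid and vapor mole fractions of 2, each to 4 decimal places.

Rachford–Rice: g(ψ) = Σ zᵢ(Kᵢ−1)/(1+ψ(Kᵢ−1)) = 0.
Check two-phase: ΣzᵢKᵢ = 1.6319 > 1 and Σzᵢ/Kᵢ = 1.5523 > 1, so g(0) = 0.6319 > 0 and g(1) = -0.5523 < 0.
Iterate (Newton) starting at ψ = 0.62:
  ψ = 0.6200: g = -0.18690, g' = -0.8364 → ψ = 0.3965
  ψ = 0.3965: g = 0.00776, g' = -0.9508 → ψ = 0.4047
Converged at ψ = 0.4047.
Compositions from xᵢ = zᵢ/(1+ψ(Kᵢ−1)), yᵢ = Kᵢxᵢ:
  1: x = 0.1640, y = 0.6265
  2: x = 0.4484, y = 0.2161
  3: x = 0.3876, y = 0.1574

ψ = 0.4047, x_2 = 0.4484, y_2 = 0.2161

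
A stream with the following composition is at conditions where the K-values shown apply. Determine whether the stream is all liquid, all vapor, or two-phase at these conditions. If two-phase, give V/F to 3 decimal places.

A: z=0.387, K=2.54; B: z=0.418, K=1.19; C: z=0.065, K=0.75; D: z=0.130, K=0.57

ΣzᵢKᵢ = 1.603; Σzᵢ/Kᵢ = 0.818.
Since Σzᵢ/Kᵢ < 1 the mixture is above its dew point — single vapor phase.

all vapor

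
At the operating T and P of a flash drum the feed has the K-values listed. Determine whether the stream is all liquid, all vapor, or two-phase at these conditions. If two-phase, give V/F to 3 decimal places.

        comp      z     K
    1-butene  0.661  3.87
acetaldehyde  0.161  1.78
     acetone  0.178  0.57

ΣzᵢKᵢ = 2.946; Σzᵢ/Kᵢ = 0.574.
Since Σzᵢ/Kᵢ < 1 the mixture is above its dew point — single vapor phase.

all vapor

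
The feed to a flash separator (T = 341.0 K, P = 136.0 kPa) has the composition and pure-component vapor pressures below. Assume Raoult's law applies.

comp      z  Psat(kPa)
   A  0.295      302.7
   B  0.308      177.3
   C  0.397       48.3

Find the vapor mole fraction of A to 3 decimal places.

y_A = 0.454

Raoult's law: Kᵢ = Pᵢˢᵃᵗ/P = Pᵢˢᵃᵗ/136.0.
  K_A = 302.7/136.0 = 2.22574, K_B = 177.3/136.0 = 1.30368, K_C = 48.3/136.0 = 0.35515
Newton iteration, ψ⁰ = 0.5:
  ψ = 0.500: g = -0.0724, g' = -0.551 → ψ = 0.369
  ψ = 0.369: g = -0.0027, g' = -0.517 → ψ = 0.363
Converged at ψ = 0.363.
Compositions from xᵢ = zᵢ/(1+ψ(Kᵢ−1)), yᵢ = Kᵢxᵢ:
  A: x = 0.204, y = 0.454
  B: x = 0.277, y = 0.362
  C: x = 0.519, y = 0.184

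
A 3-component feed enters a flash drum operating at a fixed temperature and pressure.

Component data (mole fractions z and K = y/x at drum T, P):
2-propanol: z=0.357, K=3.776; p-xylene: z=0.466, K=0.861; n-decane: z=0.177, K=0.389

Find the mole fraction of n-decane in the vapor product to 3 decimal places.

Iterate (Newton) starting at ψ = 0.5:
  ψ = 0.500: g = 0.1897, g' = -0.630 → ψ = 0.801
  ψ = 0.801: g = 0.0227, g' = -0.530 → ψ = 0.844
Converged at ψ = 0.844.
Compositions from xᵢ = zᵢ/(1+ψ(Kᵢ−1)), yᵢ = Kᵢxᵢ:
  2-propanol: x = 0.107, y = 0.403
  p-xylene: x = 0.528, y = 0.455
  n-decane: x = 0.365, y = 0.142

y_n-decane = 0.142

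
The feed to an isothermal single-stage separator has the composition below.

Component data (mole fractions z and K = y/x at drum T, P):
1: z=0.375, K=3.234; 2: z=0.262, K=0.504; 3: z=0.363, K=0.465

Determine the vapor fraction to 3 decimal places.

Let ψ = V/F and solve Σ zᵢ(Kᵢ−1)/(1+ψ(Kᵢ−1)) = 0.
g(0) = ΣzᵢKᵢ − 1 = 0.514 and g(1) = 1 − Σzᵢ/Kᵢ = -0.416, so a root lies in (0, 1).
Newton iteration, ψ⁰ = 0.69:
  ψ = 0.690: g = -0.1758, g' = -0.700 → ψ = 0.439
  ψ = 0.439: g = 0.0031, g' = -0.760 → ψ = 0.443
Converged at ψ = 0.443.

ψ = 0.443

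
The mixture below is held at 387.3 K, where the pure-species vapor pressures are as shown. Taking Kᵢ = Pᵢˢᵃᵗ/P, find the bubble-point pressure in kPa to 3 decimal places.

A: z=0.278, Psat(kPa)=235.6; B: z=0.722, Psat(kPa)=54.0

At the bubble point ψ → 0, so ΣzᵢKᵢ = 1 with Kᵢ = Pᵢˢᵃᵗ/P ⇒ P = ΣzᵢPᵢˢᵃᵗ.
P = 0.278·235.6 + 0.722·54.0 = 104.485 kPa

Pbub = 104.485 kPa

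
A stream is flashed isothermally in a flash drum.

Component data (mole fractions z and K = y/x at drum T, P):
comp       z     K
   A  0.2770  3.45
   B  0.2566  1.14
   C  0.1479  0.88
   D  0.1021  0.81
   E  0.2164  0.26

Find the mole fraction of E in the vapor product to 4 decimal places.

Iterate (Newton) starting at ψ = 0.49:
  ψ = 0.4900: g = 0.05054, g' = -0.6463 → ψ = 0.5682
  ψ = 0.5682: g = -0.00013, g' = -0.6548 → ψ = 0.5680
Converged at ψ = 0.5680.
Compositions from xᵢ = zᵢ/(1+ψ(Kᵢ−1)), yᵢ = Kᵢxᵢ:
  A: x = 0.1158, y = 0.3996
  B: x = 0.2377, y = 0.2710
  C: x = 0.1587, y = 0.1397
  D: x = 0.1145, y = 0.0927
  E: x = 0.3733, y = 0.0971

y_E = 0.0971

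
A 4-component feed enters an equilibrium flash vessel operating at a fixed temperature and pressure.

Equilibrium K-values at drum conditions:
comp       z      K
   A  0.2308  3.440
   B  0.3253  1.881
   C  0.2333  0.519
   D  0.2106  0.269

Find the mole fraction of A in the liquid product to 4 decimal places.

Iterate (Newton) starting at V/F = 0.53:
  V/F = 0.5300: g = 0.03901, g' = -0.7758 → V/F = 0.5803
  V/F = 0.5803: g = -0.00029, g' = -0.7893 → V/F = 0.5799
Converged at V/F = 0.5799.
Compositions from xᵢ = zᵢ/(1+V/F(Kᵢ−1)), yᵢ = Kᵢxᵢ:
  A: x = 0.0956, y = 0.3288
  B: x = 0.2153, y = 0.4050
  C: x = 0.3236, y = 0.1679
  D: x = 0.3656, y = 0.0983

x_A = 0.0956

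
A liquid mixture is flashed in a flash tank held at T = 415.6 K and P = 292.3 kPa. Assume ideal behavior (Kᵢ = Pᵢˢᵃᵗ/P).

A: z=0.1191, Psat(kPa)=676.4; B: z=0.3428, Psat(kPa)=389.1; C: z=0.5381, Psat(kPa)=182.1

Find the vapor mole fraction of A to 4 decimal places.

Raoult's law: Kᵢ = Pᵢˢᵃᵗ/P = Pᵢˢᵃᵗ/292.3.
  K_A = 676.4/292.3 = 2.314061, K_B = 389.1/292.3 = 1.331167, K_C = 182.1/292.3 = 0.622990
Let β = V/F and solve Σ zᵢ(Kᵢ−1)/(1+β(Kᵢ−1)) = 0.
Check two-phase: ΣzᵢKᵢ = 1.0672 > 1 and Σzᵢ/Kᵢ = 1.1727 > 1, so g(0) = 0.0672 > 0 and g(1) = -0.1727 < 0.
Iterate (Newton) starting at β = 0.48:
  β = 0.4800: g = -0.05377, g' = -0.2193 → β = 0.2349
  β = 0.2349: g = 0.00235, g' = -0.2445 → β = 0.2445
Converged at β = 0.2445.
Compositions from xᵢ = zᵢ/(1+β(Kᵢ−1)), yᵢ = Kᵢxᵢ:
  A: x = 0.0901, y = 0.2086
  B: x = 0.3171, y = 0.4221
  C: x = 0.5927, y = 0.3693

y_A = 0.2086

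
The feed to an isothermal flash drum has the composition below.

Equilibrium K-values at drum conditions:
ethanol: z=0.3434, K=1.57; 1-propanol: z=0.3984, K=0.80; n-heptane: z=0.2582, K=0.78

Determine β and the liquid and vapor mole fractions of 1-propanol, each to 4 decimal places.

Material balance + equilibrium reduce to Σ zᵢ(Kᵢ−1)/(1+β(Kᵢ−1)) = 0.
Check two-phase: ΣzᵢKᵢ = 1.0593 > 1 and Σzᵢ/Kᵢ = 1.0478 > 1, so g(0) = 0.0593 > 0 and g(1) = -0.0478 < 0.
Iterate (Newton) starting at β = 0.5:
  β = 0.5000: g = -0.00003, g' = -0.1030 → β = 0.4997
Converged at β = 0.4997.
Compositions from xᵢ = zᵢ/(1+β(Kᵢ−1)), yᵢ = Kᵢxᵢ:
  ethanol: x = 0.2673, y = 0.4196
  1-propanol: x = 0.4426, y = 0.3541
  n-heptane: x = 0.2901, y = 0.2263

β = 0.4997, x_1-propanol = 0.4426, y_1-propanol = 0.3541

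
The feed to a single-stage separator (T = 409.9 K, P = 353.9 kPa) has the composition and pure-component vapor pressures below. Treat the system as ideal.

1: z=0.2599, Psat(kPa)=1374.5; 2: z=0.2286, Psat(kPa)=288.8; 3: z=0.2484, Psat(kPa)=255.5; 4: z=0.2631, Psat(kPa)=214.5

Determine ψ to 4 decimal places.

Raoult's law: Kᵢ = Pᵢˢᵃᵗ/P = Pᵢˢᵃᵗ/353.9.
  K_1 = 1374.5/353.9 = 3.883865, K_2 = 288.8/353.9 = 0.816050, K_3 = 255.5/353.9 = 0.721955, K_4 = 214.5/353.9 = 0.606103
Rachford–Rice: g(ψ) = Σ zᵢ(Kᵢ−1)/(1+ψ(Kᵢ−1)) = 0.
Feasibility: ΣzᵢKᵢ = 1.5348, Σzᵢ/Kᵢ = 1.1252 — both > 1, two phases present.
Newton–Raphson from ψ = 0.5:
  ψ = 0.5000: g = 0.05136, g' = -0.4611 → ψ = 0.6114
  ψ = 0.6114: g = 0.00415, g' = -0.3916 → ψ = 0.6220
  ψ = 0.6220: g = 0.00003, g' = -0.3865 → ψ = 0.6221
Converged at ψ = 0.6221.

ψ = 0.6221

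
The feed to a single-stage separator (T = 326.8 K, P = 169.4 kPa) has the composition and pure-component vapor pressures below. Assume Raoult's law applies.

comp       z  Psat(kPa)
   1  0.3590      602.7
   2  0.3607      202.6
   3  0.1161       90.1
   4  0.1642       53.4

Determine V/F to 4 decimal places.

Raoult's law: Kᵢ = Pᵢˢᵃᵗ/P = Pᵢˢᵃᵗ/169.4.
  K_1 = 602.7/169.4 = 3.557851, K_2 = 202.6/169.4 = 1.195986, K_3 = 90.1/169.4 = 0.531877, K_4 = 53.4/169.4 = 0.315230
Material balance + equilibrium reduce to Σ zᵢ(Kᵢ−1)/(1+V/F(Kᵢ−1)) = 0.
g(0) = ΣzᵢKᵢ − 1 = 0.8222 and g(1) = 1 − Σzᵢ/Kᵢ = -0.1417, so a root lies in (0, 1).
Newton iteration, V/F⁰ = 0.4:
  V/F = 0.4000: g = 0.29771, g' = -0.7703 → V/F = 0.7865
  V/F = 0.7865: g = 0.03646, g' = -0.6947 → V/F = 0.8390
  V/F = 0.8390: g = -0.00115, g' = -0.7418 → V/F = 0.8374
Converged at V/F = 0.8374.

V/F = 0.8374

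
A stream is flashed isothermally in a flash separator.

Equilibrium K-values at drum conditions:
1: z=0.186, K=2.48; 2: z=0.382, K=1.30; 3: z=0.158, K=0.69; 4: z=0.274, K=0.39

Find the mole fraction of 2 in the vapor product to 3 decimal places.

y_2 = 0.444

Material balance + equilibrium reduce to Σ zᵢ(Kᵢ−1)/(1+β(Kᵢ−1)) = 0.
Feasibility: ΣzᵢKᵢ = 1.174, Σzᵢ/Kᵢ = 1.300 — both > 1, two phases present.
Iterate (Newton) starting at β = 0.39:
  β = 0.390: g = 0.0021, g' = -0.387 → β = 0.395
Converged at β = 0.395.
Compositions from xᵢ = zᵢ/(1+β(Kᵢ−1)), yᵢ = Kᵢxᵢ:
  1: x = 0.117, y = 0.291
  2: x = 0.341, y = 0.444
  3: x = 0.180, y = 0.124
  4: x = 0.361, y = 0.141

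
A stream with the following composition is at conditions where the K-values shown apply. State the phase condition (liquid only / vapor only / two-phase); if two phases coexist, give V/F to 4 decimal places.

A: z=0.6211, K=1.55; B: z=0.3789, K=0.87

ΣzᵢKᵢ = 1.2923; Σzᵢ/Kᵢ = 0.8362.
Since Σzᵢ/Kᵢ < 1 the mixture is above its dew point — single vapor phase.

vapor only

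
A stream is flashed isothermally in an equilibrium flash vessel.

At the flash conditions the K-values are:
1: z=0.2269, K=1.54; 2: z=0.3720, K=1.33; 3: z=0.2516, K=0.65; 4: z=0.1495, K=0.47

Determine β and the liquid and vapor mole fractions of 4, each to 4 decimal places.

β = 0.4335, x_4 = 0.1941, y_4 = 0.0912

Let β = V/F and solve Σ zᵢ(Kᵢ−1)/(1+β(Kᵢ−1)) = 0.
Feasibility: ΣzᵢKᵢ = 1.0780, Σzᵢ/Kᵢ = 1.1322 — both > 1, two phases present.
Iterate (Newton) starting at β = 0.5:
  β = 0.5000: g = -0.01269, g' = -0.1939 → β = 0.4345
  β = 0.4345: g = -0.00020, g' = -0.1881 → β = 0.4335
Converged at β = 0.4335.
Compositions from xᵢ = zᵢ/(1+β(Kᵢ−1)), yᵢ = Kᵢxᵢ:
  1: x = 0.1839, y = 0.2831
  2: x = 0.3254, y = 0.4328
  3: x = 0.2966, y = 0.1928
  4: x = 0.1941, y = 0.0912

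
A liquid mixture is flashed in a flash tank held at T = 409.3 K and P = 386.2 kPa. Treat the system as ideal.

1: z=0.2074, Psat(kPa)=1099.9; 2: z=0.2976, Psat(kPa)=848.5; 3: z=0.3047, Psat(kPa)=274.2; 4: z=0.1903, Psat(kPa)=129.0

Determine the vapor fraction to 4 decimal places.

Raoult's law: Kᵢ = Pᵢˢᵃᵗ/P = Pᵢˢᵃᵗ/386.2.
  K_1 = 1099.9/386.2 = 2.848006, K_2 = 848.5/386.2 = 2.197048, K_3 = 274.2/386.2 = 0.709995, K_4 = 129.0/386.2 = 0.334024
Let ψ = V/F and solve Σ zᵢ(Kᵢ−1)/(1+ψ(Kᵢ−1)) = 0.
Feasibility: ΣzᵢKᵢ = 1.5244, Σzᵢ/Kᵢ = 1.2072 — both > 1, two phases present.
Iterate (Newton) starting at ψ = 0.5:
  ψ = 0.5000: g = 0.12871, g' = -0.5830 → ψ = 0.7208
  ψ = 0.7208: g = 0.00015, g' = -0.6063 → ψ = 0.7210
Converged at ψ = 0.7210.

ψ = 0.7210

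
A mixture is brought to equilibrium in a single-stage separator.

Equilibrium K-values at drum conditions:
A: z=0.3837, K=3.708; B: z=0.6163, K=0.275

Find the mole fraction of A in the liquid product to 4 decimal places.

Binary case is linear: z₁(K₁−1)(1+β(K₂−1)) + z₂(K₂−1)(1+β(K₁−1)) = 0
⇒ β = [z₁(K₁−1)+z₂(K₂−1)] / [−(K₁−1)(K₂−1)] = 0.59224/1.96330 = 0.3017
Compositions from xᵢ = zᵢ/(1+β(Kᵢ−1)), yᵢ = Kᵢxᵢ:
  A: x = 0.2112, y = 0.7831
  B: x = 0.7888, y = 0.2169

x_A = 0.2112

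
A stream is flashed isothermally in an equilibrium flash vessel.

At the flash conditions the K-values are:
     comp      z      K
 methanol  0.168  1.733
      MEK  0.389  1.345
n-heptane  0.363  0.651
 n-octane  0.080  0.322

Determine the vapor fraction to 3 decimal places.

ψ = 0.361

Material balance + equilibrium reduce to Σ zᵢ(Kᵢ−1)/(1+ψ(Kᵢ−1)) = 0.
Feasibility: ΣzᵢKᵢ = 1.076, Σzᵢ/Kᵢ = 1.192 — both > 1, two phases present.
Newton iteration, ψ⁰ = 0.31:
  ψ = 0.310: g = 0.0109, g' = -0.212 → ψ = 0.361
Converged at ψ = 0.361.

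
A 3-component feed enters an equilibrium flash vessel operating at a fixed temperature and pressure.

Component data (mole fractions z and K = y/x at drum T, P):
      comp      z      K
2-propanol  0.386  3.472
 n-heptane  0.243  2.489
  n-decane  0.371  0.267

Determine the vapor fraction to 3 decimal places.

Let ψ = V/F and solve Σ zᵢ(Kᵢ−1)/(1+ψ(Kᵢ−1)) = 0.
Feasibility: ΣzᵢKᵢ = 2.044, Σzᵢ/Kᵢ = 1.598 — both > 1, two phases present.
Newton–Raphson from ψ = 0.5:
  ψ = 0.500: g = 0.2049, g' = -1.146 → ψ = 0.679
  ψ = 0.679: g = -0.0051, g' = -1.252 → ψ = 0.675
Converged at ψ = 0.675.

ψ = 0.675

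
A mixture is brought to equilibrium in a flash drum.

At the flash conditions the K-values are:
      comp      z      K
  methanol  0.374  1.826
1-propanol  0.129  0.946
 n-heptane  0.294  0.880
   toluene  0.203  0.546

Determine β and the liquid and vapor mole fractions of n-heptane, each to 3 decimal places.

Newton iteration, β⁰ = 0.45:
  β = 0.450: g = 0.0650, g' = -0.207 → β = 0.764
  β = 0.764: g = 0.0022, g' = -0.200 → β = 0.775
Converged at β = 0.775.
Compositions from xᵢ = zᵢ/(1+β(Kᵢ−1)), yᵢ = Kᵢxᵢ:
  methanol: x = 0.228, y = 0.416
  1-propanol: x = 0.135, y = 0.127
  n-heptane: x = 0.324, y = 0.285
  toluene: x = 0.313, y = 0.171

β = 0.775, x_n-heptane = 0.324, y_n-heptane = 0.285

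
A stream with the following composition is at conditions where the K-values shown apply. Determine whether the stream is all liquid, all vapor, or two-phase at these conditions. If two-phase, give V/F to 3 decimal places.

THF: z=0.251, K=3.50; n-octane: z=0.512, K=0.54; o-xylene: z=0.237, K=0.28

two-phase, V/F = 0.161

ΣzᵢKᵢ = 1.221; Σzᵢ/Kᵢ = 1.866.
Both exceed 1, so a two-phase solution exists.
Iterate (Newton) starting at ψ = 0.41:
  ψ = 0.410: g = -0.2225, g' = -0.794 → ψ = 0.130
  ψ = 0.130: g = 0.0349, g' = -1.166 → ψ = 0.160
  ψ = 0.160: g = 0.0013, g' = -1.084 → ψ = 0.161
Converged at ψ = 0.161.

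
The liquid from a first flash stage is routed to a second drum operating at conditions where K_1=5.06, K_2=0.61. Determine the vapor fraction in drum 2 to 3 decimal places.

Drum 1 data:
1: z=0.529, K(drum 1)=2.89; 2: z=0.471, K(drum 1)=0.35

Drum 1:
Material balance + equilibrium reduce to Σ zᵢ(Kᵢ−1)/(1+ψ₁(Kᵢ−1)) = 0.
g(0) = ΣzᵢKᵢ − 1 = 0.694 and g(1) = 1 − Σzᵢ/Kᵢ = -0.529, so a root lies in (0, 1).
Newton–Raphson from ψ₁ = 0.66:
  ψ₁ = 0.660: g = -0.0913, g' = -0.984 → ψ₁ = 0.567
  ψ₁ = 0.567: g = -0.0025, g' = -0.939 → ψ₁ = 0.565
Converged at ψ₁ = 0.565.
Drum-1 compositions:
  1: x = 0.256, y = 0.740
  2: x = 0.744, y = 0.260
Drum-2 feed = drum-1 liquid: z₂ = (0.2559, 0.7441).
Drum 2:
Rachford–Rice: g(ψ₂) = Σ zᵢ(Kᵢ−1)/(1+ψ₂(Kᵢ−1)) = 0.
g(0) = ΣzᵢKᵢ − 1 = 0.749 and g(1) = 1 − Σzᵢ/Kᵢ = -0.270, so a root lies in (0, 1).
Iterate (Newton) starting at ψ₂ = 0.5:
  ψ₂ = 0.500: g = -0.0176, g' = -0.634 → ψ₂ = 0.472
  ψ₂ = 0.472: g = 0.0004, g' = -0.666 → ψ₂ = 0.473
Converged at ψ₂ = 0.473.
  1: x = 0.088, y = 0.443
  2: x = 0.912, y = 0.557

V/F (drum 2) = 0.473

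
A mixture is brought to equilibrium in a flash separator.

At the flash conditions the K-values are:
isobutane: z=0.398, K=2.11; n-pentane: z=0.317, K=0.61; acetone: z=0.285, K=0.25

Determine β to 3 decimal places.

β = 0.161

Rachford–Rice: g(β) = Σ zᵢ(Kᵢ−1)/(1+β(Kᵢ−1)) = 0.
Check two-phase: ΣzᵢKᵢ = 1.104 > 1 and Σzᵢ/Kᵢ = 1.848 > 1, so g(0) = 0.104 > 0 and g(1) = -0.848 < 0.
Newton iteration, β⁰ = 0.49:
  β = 0.490: g = -0.2046, g' = -0.680 → β = 0.189
  β = 0.189: g = -0.0174, g' = -0.609 → β = 0.161
Converged at β = 0.161.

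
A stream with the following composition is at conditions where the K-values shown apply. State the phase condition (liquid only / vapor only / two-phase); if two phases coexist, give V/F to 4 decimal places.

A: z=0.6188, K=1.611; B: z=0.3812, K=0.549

two-phase, V/F = 0.7482

ΣzᵢKᵢ = 1.2062; Σzᵢ/Kᵢ = 1.0785.
Both exceed 1, so a two-phase solution exists.
Iterate (Newton) starting at ψ = 0.5:
  ψ = 0.5000: g = 0.06763, g' = -0.2648 → ψ = 0.7554
  ψ = 0.7554: g = -0.00207, g' = -0.2865 → ψ = 0.7482
Converged at ψ = 0.7482.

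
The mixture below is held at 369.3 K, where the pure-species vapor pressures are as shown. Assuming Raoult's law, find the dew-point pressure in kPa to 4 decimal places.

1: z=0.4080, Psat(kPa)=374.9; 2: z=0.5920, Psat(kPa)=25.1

Pdew = 40.5286 kPa

At the dew point ψ → 1, so Σzᵢ/Kᵢ = 1 with Kᵢ = Pᵢˢᵃᵗ/P ⇒ 1/P = Σzᵢ/Pᵢˢᵃᵗ.
1/P = 0.4080/374.9 + 0.5920/25.1 = 0.0246739 ⇒ P = 40.5286 kPa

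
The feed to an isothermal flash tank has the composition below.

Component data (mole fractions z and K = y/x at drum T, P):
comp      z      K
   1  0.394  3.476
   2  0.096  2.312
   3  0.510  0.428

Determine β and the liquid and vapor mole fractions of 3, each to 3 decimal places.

Newton–Raphson from β = 0.45:
  β = 0.450: g = 0.1478, g' = -0.908 → β = 0.613
  β = 0.613: g = 0.0083, g' = -0.828 → β = 0.623
Converged at β = 0.623.
Compositions from xᵢ = zᵢ/(1+β(Kᵢ−1)), yᵢ = Kᵢxᵢ:
  1: x = 0.155, y = 0.539
  2: x = 0.053, y = 0.122
  3: x = 0.792, y = 0.339

β = 0.623, x_3 = 0.792, y_3 = 0.339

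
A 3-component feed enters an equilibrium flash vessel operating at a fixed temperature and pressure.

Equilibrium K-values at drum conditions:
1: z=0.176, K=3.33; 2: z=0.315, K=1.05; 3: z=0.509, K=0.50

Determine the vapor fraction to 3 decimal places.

Newton iteration, ψ⁰ = 0.5:
  ψ = 0.500: g = -0.1346, g' = -0.431 → ψ = 0.188
  ψ = 0.188: g = 0.0201, g' = -0.618 → ψ = 0.220
  ψ = 0.220: g = 0.0007, g' = -0.579 → ψ = 0.221
Converged at ψ = 0.221.

ψ = 0.221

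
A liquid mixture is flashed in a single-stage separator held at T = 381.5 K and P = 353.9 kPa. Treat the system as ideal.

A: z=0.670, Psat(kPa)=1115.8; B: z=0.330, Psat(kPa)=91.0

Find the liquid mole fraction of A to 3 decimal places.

x_A = 0.257

Raoult's law: Kᵢ = Pᵢˢᵃᵗ/P = Pᵢˢᵃᵗ/353.9.
  K_A = 1115.8/353.9 = 3.15287, K_B = 91.0/353.9 = 0.25713
Rachford–Rice: g(V/F) = Σ zᵢ(Kᵢ−1)/(1+V/F(Kᵢ−1)) = 0.
Feasibility: ΣzᵢKᵢ = 2.197, Σzᵢ/Kᵢ = 1.496 — both > 1, two phases present.
Iterate (Newton) starting at V/F = 0.5:
  V/F = 0.500: g = 0.3047, g' = -1.181 → V/F = 0.758
  V/F = 0.758: g = -0.0129, g' = -1.402 → V/F = 0.749
Converged at V/F = 0.749.
Compositions from xᵢ = zᵢ/(1+V/F(Kᵢ−1)), yᵢ = Kᵢxᵢ:
  A: x = 0.257, y = 0.809
  B: x = 0.743, y = 0.191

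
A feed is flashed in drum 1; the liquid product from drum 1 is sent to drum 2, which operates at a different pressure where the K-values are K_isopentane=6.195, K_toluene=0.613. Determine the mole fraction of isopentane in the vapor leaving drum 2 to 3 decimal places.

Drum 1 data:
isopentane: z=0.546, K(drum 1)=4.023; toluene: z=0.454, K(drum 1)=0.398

y_isopentane (drum 2) = 0.429

Drum 1:
Binary case is linear: z₁(K₁−1)(1+ψ₁(K₂−1)) + z₂(K₂−1)(1+ψ₁(K₁−1)) = 0
⇒ ψ₁ = [z₁(K₁−1)+z₂(K₂−1)] / [−(K₁−1)(K₂−1)] = 1.3773/1.8198 = 0.757
Drum-1 compositions:
  isopentane: x = 0.166, y = 0.668
  toluene: x = 0.834, y = 0.332
Drum-2 feed = drum-1 liquid: z₂ = (0.1661, 0.8339).
Drum 2:
Binary case is linear: z₁(K₁−1)(1+ψ₂(K₂−1)) + z₂(K₂−1)(1+ψ₂(K₁−1)) = 0
⇒ ψ₂ = [z₁(K₁−1)+z₂(K₂−1)] / [−(K₁−1)(K₂−1)] = 0.5400/2.0105 = 0.269
  isopentane: x = 0.069, y = 0.429
  toluene: x = 0.931, y = 0.571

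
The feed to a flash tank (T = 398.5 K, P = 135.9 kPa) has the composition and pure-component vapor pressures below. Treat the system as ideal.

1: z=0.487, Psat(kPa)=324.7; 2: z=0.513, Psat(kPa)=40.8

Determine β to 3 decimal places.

Raoult's law: Kᵢ = Pᵢˢᵃᵗ/P = Pᵢˢᵃᵗ/135.9.
  K_1 = 324.7/135.9 = 2.38926, K_2 = 40.8/135.9 = 0.30022
Material balance + equilibrium reduce to Σ zᵢ(Kᵢ−1)/(1+β(Kᵢ−1)) = 0.
Check two-phase: ΣzᵢKᵢ = 1.318 > 1 and Σzᵢ/Kᵢ = 1.913 > 1, so g(0) = 0.318 > 0 and g(1) = -0.913 < 0.
Binary case is linear: z₁(K₁−1)(1+β(K₂−1)) + z₂(K₂−1)(1+β(K₁−1)) = 0
⇒ β = [z₁(K₁−1)+z₂(K₂−1)] / [−(K₁−1)(K₂−1)] = 0.3176/0.9722 = 0.327

β = 0.327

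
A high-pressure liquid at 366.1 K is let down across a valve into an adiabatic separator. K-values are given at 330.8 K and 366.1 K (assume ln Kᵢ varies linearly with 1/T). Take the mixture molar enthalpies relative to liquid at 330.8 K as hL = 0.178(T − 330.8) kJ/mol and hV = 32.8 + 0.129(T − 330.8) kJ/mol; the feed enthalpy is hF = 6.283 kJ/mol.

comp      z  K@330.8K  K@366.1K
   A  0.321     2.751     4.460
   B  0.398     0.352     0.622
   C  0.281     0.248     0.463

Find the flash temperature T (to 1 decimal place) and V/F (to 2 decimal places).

T = 337.3 K, V/F = 0.16

Adiabatic flash: solve Rachford–Rice at each trial T, then check hF = ψ·hV(T) + (1−ψ)·hL(T).
  T = 330.8 K: K = (2.751, 0.352, 0.248), RR gives ψ = 0.077, H_out = 2.512 kJ/mol
  T = 366.1 K: K = (4.460, 0.622, 0.463), RR gives ψ = 0.520, H_out = 22.447 kJ/mol
  T = 348.5 K: K = (3.548, 0.475, 0.345), RR gives ψ = 0.287, H_out = 12.304 kJ/mol
  T = 339.6 K: K = (3.132, 0.410, 0.293), RR gives ψ = 0.184, H_out = 7.523 kJ/mol
  T = 335.2 K: K = (2.938, 0.380, 0.270), RR gives ψ = 0.132, H_out = 5.078 kJ/mol
  T = 337.4 K: K = (3.034, 0.395, 0.281), RR gives ψ = 0.158, H_out = 6.313 kJ/mol
Linear interpolation between T = 335.2 (H_out = 5.078) and T = 337.4 (H_out = 6.313) on hF = 6.283 gives T ≈ 337.3 K, at which ψ = 0.16.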